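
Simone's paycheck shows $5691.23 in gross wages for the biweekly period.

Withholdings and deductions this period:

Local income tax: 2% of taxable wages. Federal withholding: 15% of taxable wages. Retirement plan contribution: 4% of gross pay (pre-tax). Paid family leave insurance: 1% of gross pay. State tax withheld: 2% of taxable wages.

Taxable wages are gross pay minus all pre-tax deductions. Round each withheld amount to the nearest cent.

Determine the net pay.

Retirement plan contribution: $5691.23 × 0.04 = $227.65
Taxable wages = $5691.23 − $227.65 = $5463.58
Federal withholding: $5463.58 × 0.15 = $819.54
Local income tax: $5463.58 × 0.02 = $109.27
State tax withheld: $5463.58 × 0.02 = $109.27
Paid family leave insurance: $5691.23 × 0.01 = $56.91
Total deductions = $227.65 + $819.54 + $109.27 + $109.27 + $56.91 = $1322.64
Net pay = $5691.23 − $1322.64 = $4368.59

$4368.59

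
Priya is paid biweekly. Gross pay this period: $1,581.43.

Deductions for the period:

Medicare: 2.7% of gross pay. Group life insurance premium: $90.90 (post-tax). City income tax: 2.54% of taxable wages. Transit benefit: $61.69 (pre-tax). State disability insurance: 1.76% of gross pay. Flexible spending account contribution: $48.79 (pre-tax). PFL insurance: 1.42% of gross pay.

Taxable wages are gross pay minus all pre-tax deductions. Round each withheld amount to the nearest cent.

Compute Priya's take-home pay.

$1,249.70

Flexible spending account contribution: $48.79
Transit benefit: $61.69
Pre-tax total = $48.79 + $61.69 = $110.48
Taxable wages = $1,581.43 − $110.48 = $1,470.95
City income tax: $1,470.95 × 0.0254 = $37.36
State disability insurance: $1,581.43 × 0.0176 = $27.83
PFL insurance: $1,581.43 × 0.0142 = $22.46
Medicare: $1,581.43 × 0.027 = $42.70
Group life insurance premium: $90.90
Total deductions = $48.79 + $61.69 + $37.36 + $27.83 + $22.46 + $42.70 + $90.90 = $331.73
Net pay = $1,581.43 − $331.73 = $1,249.70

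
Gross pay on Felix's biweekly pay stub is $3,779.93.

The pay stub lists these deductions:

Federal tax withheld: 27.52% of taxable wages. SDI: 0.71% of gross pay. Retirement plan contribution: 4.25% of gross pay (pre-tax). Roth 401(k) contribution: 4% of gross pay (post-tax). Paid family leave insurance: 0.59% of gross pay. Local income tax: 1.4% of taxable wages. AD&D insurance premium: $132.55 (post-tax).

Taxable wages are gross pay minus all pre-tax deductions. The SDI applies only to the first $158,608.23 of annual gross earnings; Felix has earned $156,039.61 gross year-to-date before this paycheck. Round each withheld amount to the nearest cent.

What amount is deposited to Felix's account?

Retirement plan contribution: $3,779.93 × 0.0425 = $160.65
Taxable wages = $3,779.93 − $160.65 = $3,619.28
Local income tax: $3,619.28 × 0.014 = $50.67
Federal tax withheld: $3,619.28 × 0.2752 = $996.03
Paid family leave insurance: $3,779.93 × 0.0059 = $22.30
SDI: only $158,608.23 − $156,039.61 = $2,568.62 of this check is subject → $2,568.62 × 0.0071 = $18.24
AD&D insurance premium: $132.55
Roth 401(k) contribution: $3,779.93 × 0.04 = $151.20
Total deductions = $160.65 + $50.67 + $996.03 + $22.30 + $18.24 + $132.55 + $151.20 = $1,531.64
Net pay = $3,779.93 − $1,531.64 = $2,248.29

$2,248.29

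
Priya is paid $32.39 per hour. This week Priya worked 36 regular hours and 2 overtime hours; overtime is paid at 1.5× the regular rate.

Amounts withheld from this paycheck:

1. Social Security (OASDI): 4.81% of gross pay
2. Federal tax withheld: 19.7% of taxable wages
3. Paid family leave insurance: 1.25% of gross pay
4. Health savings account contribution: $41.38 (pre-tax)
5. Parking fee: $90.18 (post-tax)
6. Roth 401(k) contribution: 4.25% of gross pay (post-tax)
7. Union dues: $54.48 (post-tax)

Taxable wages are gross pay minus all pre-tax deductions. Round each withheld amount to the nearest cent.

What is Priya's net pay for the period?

$706.23

Regular pay: 36 × $32.39 = $1166.04
Overtime pay: 2 × $32.39 × 1.5 = $97.17
Gross pay = $1166.04 + $97.17 = $1263.21
Health savings account contribution: $41.38
Taxable wages = $1263.21 − $41.38 = $1221.83
Federal tax withheld: $1221.83 × 0.197 = $240.70
Social Security (OASDI): $1263.21 × 0.0481 = $60.76
Paid family leave insurance: $1263.21 × 0.0125 = $15.79
Roth 401(k) contribution: $1263.21 × 0.0425 = $53.69
Parking fee: $90.18
Union dues: $54.48
Total deductions = $41.38 + $240.70 + $60.76 + $15.79 + $53.69 + $90.18 + $54.48 = $556.98
Net pay = $1263.21 − $556.98 = $706.23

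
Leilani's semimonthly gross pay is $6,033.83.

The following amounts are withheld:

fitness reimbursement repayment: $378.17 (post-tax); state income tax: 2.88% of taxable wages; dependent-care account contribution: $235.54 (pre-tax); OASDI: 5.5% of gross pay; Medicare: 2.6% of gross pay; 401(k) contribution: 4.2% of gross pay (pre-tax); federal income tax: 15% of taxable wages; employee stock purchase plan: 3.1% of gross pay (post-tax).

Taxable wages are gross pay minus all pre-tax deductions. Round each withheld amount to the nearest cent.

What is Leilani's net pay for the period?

401(k) contribution: $6,033.83 × 0.042 = $253.42
Dependent-care account contribution: $235.54
Pre-tax total = $253.42 + $235.54 = $488.96
Taxable wages = $6,033.83 − $488.96 = $5,544.87
State income tax: $5,544.87 × 0.0288 = $159.69
Federal income tax: $5,544.87 × 0.15 = $831.73
Medicare: $6,033.83 × 0.026 = $156.88
OASDI: $6,033.83 × 0.055 = $331.86
Fitness reimbursement repayment: $378.17
Employee stock purchase plan: $6,033.83 × 0.031 = $187.05
Total deductions = $253.42 + $235.54 + $159.69 + $831.73 + $156.88 + $331.86 + $378.17 + $187.05 = $2,534.34
Net pay = $6,033.83 − $2,534.34 = $3,499.49

$3,499.49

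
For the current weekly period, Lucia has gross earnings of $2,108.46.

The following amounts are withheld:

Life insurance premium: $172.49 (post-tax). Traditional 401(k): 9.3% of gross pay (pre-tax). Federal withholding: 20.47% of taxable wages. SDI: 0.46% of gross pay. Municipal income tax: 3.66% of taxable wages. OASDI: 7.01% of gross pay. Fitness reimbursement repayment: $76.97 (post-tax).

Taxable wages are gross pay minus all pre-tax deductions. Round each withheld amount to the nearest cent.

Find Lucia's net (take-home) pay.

Traditional 401(k): $2,108.46 × 0.093 = $196.09
Taxable wages = $2,108.46 − $196.09 = $1,912.37
Municipal income tax: $1,912.37 × 0.0366 = $69.99
Federal withholding: $1,912.37 × 0.2047 = $391.46
SDI: $2,108.46 × 0.0046 = $9.70
OASDI: $2,108.46 × 0.0701 = $147.80
Life insurance premium: $172.49
Fitness reimbursement repayment: $76.97
Total deductions = $196.09 + $69.99 + $391.46 + $9.70 + $147.80 + $172.49 + $76.97 = $1,064.50
Net pay = $2,108.46 − $1,064.50 = $1,043.96

$1,043.96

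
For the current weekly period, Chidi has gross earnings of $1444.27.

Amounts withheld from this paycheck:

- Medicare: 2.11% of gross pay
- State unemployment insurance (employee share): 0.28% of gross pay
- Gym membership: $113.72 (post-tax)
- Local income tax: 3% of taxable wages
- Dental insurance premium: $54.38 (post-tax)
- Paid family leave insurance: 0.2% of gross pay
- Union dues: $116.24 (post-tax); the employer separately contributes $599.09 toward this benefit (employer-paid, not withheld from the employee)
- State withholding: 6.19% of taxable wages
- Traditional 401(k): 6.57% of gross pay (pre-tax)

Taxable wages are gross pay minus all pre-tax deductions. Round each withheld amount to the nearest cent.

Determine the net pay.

Traditional 401(k): $1444.27 × 0.0657 = $94.89
Taxable wages = $1444.27 − $94.89 = $1349.38
Local income tax: $1349.38 × 0.03 = $40.48
State withholding: $1349.38 × 0.0619 = $83.53
State unemployment insurance (employee share): $1444.27 × 0.0028 = $4.04
Paid family leave insurance: $1444.27 × 0.002 = $2.89
Medicare: $1444.27 × 0.0211 = $30.47
Gym membership: $113.72
Dental insurance premium: $54.38
Union dues: $116.24
(Employer's $599.09 toward union dues is not withheld from the employee.)
Total deductions = $94.89 + $40.48 + $83.53 + $4.04 + $2.89 + $30.47 + $113.72 + $54.38 + $116.24 = $540.64
Net pay = $1444.27 − $540.64 = $903.63

$903.63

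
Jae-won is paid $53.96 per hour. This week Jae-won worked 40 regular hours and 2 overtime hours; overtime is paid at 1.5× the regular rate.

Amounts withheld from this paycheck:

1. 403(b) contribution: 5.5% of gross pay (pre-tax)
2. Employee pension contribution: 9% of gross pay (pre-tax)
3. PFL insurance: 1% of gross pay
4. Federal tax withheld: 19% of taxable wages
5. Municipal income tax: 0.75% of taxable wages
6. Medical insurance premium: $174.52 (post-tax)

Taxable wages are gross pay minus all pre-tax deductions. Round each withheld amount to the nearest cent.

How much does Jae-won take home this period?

$1,394.30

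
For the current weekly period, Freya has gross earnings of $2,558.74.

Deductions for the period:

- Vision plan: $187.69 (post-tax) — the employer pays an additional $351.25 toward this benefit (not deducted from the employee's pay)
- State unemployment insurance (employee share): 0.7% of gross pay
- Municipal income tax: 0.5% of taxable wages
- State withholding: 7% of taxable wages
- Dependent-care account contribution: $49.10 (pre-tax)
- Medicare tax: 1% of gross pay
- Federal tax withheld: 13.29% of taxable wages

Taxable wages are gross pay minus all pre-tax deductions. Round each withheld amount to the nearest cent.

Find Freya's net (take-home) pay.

Dependent-care account contribution: $49.10
Taxable wages = $2,558.74 − $49.10 = $2,509.64
Municipal income tax: $2,509.64 × 0.005 = $12.55
Federal tax withheld: $2,509.64 × 0.1329 = $333.53
State withholding: $2,509.64 × 0.07 = $175.67
Medicare tax: $2,558.74 × 0.01 = $25.59
State unemployment insurance (employee share): $2,558.74 × 0.007 = $17.91
Vision plan: $187.69
(Employer's $351.25 toward vision plan is not withheld from the employee.)
Total deductions = $49.10 + $12.55 + $333.53 + $175.67 + $25.59 + $17.91 + $187.69 = $802.04
Net pay = $2,558.74 − $802.04 = $1,756.70

$1,756.70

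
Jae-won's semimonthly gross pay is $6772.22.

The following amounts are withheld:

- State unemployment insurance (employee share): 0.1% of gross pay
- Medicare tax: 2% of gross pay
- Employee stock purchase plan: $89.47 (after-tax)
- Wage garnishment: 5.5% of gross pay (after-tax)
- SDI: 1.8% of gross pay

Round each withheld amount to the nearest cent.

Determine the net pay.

$6046.17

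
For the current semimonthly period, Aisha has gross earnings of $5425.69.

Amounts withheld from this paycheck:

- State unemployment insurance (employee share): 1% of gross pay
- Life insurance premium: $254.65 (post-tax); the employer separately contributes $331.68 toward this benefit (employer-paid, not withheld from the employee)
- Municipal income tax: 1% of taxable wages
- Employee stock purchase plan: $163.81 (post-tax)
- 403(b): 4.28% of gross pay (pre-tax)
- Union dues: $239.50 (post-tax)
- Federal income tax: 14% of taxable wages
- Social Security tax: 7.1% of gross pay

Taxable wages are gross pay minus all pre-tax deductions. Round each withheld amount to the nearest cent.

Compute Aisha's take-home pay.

$3317.01

403(b): $5425.69 × 0.0428 = $232.22
Taxable wages = $5425.69 − $232.22 = $5193.47
Municipal income tax: $5193.47 × 0.01 = $51.93
Federal income tax: $5193.47 × 0.14 = $727.09
State unemployment insurance (employee share): $5425.69 × 0.01 = $54.26
Social Security tax: $5425.69 × 0.071 = $385.22
Employee stock purchase plan: $163.81
Life insurance premium: $254.65
Union dues: $239.50
(Employer's $331.68 toward life insurance premium is not withheld from the employee.)
Total deductions = $232.22 + $51.93 + $727.09 + $54.26 + $385.22 + $163.81 + $254.65 + $239.50 = $2108.68
Net pay = $5425.69 − $2108.68 = $3317.01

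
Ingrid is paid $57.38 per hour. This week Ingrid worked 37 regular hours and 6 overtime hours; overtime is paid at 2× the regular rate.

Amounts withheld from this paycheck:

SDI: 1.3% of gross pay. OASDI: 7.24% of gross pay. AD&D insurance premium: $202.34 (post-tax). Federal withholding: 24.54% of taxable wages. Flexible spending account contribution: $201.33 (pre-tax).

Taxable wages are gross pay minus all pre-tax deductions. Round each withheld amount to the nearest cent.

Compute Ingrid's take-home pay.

$1,527.27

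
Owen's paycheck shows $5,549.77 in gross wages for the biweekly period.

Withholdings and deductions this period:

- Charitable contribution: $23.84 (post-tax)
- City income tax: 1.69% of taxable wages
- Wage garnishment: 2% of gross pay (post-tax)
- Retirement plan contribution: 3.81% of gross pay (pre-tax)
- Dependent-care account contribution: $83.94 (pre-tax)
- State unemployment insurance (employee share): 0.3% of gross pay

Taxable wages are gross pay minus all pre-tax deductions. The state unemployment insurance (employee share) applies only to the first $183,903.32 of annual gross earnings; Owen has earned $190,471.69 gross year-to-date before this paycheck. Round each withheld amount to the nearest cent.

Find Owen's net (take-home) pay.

$5,030.74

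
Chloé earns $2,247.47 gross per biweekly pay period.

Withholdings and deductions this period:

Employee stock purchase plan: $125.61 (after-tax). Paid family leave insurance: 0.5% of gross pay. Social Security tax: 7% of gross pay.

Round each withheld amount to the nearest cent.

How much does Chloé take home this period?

$1,953.30

Paid family leave insurance: $2,247.47 × 0.005 = $11.24
Social Security tax: $2,247.47 × 0.07 = $157.32
Employee stock purchase plan: $125.61
Total deductions = $11.24 + $157.32 + $125.61 = $294.17
Net pay = $2,247.47 − $294.17 = $1,953.30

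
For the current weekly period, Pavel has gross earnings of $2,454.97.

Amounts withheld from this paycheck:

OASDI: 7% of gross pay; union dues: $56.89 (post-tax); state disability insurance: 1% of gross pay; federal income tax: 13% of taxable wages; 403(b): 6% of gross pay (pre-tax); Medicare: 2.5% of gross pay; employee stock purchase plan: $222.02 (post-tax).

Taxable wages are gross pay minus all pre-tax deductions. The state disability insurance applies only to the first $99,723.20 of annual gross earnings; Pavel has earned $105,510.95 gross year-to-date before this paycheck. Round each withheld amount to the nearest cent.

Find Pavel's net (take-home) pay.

$1,495.54

403(b): $2,454.97 × 0.06 = $147.30
Taxable wages = $2,454.97 − $147.30 = $2,307.67
Federal income tax: $2,307.67 × 0.13 = $300.00
Medicare: $2,454.97 × 0.025 = $61.37
OASDI: $2,454.97 × 0.07 = $171.85
State disability insurance: annual cap $99,723.20 already reached (YTD $105,510.95), so $0.00
Union dues: $56.89
Employee stock purchase plan: $222.02
Total deductions = $147.30 + $300.00 + $61.37 + $171.85 + $0.00 + $56.89 + $222.02 = $959.43
Net pay = $2,454.97 − $959.43 = $1,495.54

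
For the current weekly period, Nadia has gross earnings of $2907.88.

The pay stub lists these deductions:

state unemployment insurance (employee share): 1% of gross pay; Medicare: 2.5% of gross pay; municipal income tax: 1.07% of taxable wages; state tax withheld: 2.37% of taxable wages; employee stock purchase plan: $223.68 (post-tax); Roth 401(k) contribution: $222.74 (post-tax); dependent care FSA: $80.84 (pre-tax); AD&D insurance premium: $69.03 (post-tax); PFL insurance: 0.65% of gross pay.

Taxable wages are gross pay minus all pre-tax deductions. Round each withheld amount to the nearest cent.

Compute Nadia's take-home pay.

$2093.66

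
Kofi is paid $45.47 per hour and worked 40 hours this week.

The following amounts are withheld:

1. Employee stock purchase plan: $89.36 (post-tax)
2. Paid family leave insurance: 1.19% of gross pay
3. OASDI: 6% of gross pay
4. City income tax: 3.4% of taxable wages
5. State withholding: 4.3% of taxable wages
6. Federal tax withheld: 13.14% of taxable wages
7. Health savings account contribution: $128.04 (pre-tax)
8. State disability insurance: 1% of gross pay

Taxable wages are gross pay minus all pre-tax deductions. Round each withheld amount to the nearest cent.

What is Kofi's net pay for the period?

$1100.08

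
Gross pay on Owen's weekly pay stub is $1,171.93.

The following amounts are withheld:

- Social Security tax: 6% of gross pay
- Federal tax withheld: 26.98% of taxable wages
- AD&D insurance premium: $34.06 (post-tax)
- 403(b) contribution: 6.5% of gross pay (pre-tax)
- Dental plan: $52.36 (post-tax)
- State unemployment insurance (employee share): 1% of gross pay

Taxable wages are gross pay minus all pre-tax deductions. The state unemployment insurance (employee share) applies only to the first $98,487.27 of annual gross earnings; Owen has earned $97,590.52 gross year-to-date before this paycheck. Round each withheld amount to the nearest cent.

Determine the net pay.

403(b) contribution: $1,171.93 × 0.065 = $76.18
Taxable wages = $1,171.93 − $76.18 = $1,095.75
Federal tax withheld: $1,095.75 × 0.2698 = $295.63
State unemployment insurance (employee share): only $98,487.27 − $97,590.52 = $896.75 of this check is subject → $896.75 × 0.01 = $8.97
Social Security tax: $1,171.93 × 0.06 = $70.32
Dental plan: $52.36
AD&D insurance premium: $34.06
Total deductions = $76.18 + $295.63 + $8.97 + $70.32 + $52.36 + $34.06 = $537.52
Net pay = $1,171.93 − $537.52 = $634.41

$634.41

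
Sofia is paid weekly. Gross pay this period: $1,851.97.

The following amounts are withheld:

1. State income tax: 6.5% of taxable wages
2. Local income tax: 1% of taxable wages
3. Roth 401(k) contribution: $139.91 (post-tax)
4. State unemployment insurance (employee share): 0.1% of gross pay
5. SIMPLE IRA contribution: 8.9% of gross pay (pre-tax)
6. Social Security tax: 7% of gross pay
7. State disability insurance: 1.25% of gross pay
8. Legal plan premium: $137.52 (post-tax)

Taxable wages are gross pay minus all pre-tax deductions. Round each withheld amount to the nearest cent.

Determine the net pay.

$1,128.54

SIMPLE IRA contribution: $1,851.97 × 0.089 = $164.83
Taxable wages = $1,851.97 − $164.83 = $1,687.14
State income tax: $1,687.14 × 0.065 = $109.66
Local income tax: $1,687.14 × 0.01 = $16.87
State disability insurance: $1,851.97 × 0.0125 = $23.15
State unemployment insurance (employee share): $1,851.97 × 0.001 = $1.85
Social Security tax: $1,851.97 × 0.07 = $129.64
Roth 401(k) contribution: $139.91
Legal plan premium: $137.52
Total deductions = $164.83 + $109.66 + $16.87 + $23.15 + $1.85 + $129.64 + $139.91 + $137.52 = $723.43
Net pay = $1,851.97 − $723.43 = $1,128.54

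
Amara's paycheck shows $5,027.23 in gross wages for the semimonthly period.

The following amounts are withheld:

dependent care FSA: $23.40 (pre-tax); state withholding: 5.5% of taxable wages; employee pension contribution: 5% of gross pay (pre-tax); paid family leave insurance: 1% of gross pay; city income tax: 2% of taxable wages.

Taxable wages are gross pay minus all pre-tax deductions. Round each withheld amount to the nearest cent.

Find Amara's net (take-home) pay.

$4,345.76

Employee pension contribution: $5,027.23 × 0.05 = $251.36
Dependent care FSA: $23.40
Pre-tax total = $251.36 + $23.40 = $274.76
Taxable wages = $5,027.23 − $274.76 = $4,752.47
City income tax: $4,752.47 × 0.02 = $95.05
State withholding: $4,752.47 × 0.055 = $261.39
Paid family leave insurance: $5,027.23 × 0.01 = $50.27
Total deductions = $251.36 + $23.40 + $95.05 + $261.39 + $50.27 = $681.47
Net pay = $5,027.23 − $681.47 = $4,345.76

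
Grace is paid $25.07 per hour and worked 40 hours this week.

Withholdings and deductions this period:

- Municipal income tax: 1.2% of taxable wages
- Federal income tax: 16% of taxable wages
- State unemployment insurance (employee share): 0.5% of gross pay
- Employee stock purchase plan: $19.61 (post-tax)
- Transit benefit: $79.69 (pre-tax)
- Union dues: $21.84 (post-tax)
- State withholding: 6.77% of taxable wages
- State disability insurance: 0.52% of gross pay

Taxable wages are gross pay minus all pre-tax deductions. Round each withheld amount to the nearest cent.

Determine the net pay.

Gross pay: 40 × $25.07 = $1,002.80
Transit benefit: $79.69
Taxable wages = $1,002.80 − $79.69 = $923.11
Municipal income tax: $923.11 × 0.012 = $11.08
State withholding: $923.11 × 0.0677 = $62.49
Federal income tax: $923.11 × 0.16 = $147.70
State unemployment insurance (employee share): $1,002.80 × 0.005 = $5.01
State disability insurance: $1,002.80 × 0.0052 = $5.21
Union dues: $21.84
Employee stock purchase plan: $19.61
Total deductions = $79.69 + $11.08 + $62.49 + $147.70 + $5.01 + $5.21 + $21.84 + $19.61 = $352.63
Net pay = $1,002.80 − $352.63 = $650.17

$650.17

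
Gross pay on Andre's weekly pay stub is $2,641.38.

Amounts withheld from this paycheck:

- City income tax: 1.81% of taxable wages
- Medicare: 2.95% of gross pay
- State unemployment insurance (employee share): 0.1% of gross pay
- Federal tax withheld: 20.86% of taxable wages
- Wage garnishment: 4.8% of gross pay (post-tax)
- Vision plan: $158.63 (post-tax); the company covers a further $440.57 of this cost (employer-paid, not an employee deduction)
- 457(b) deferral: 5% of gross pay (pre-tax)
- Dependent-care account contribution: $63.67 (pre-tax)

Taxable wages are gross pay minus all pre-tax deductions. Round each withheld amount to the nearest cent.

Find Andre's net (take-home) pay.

$1,525.23

Dependent-care account contribution: $63.67
457(b) deferral: $2,641.38 × 0.05 = $132.07
Pre-tax total = $63.67 + $132.07 = $195.74
Taxable wages = $2,641.38 − $195.74 = $2,445.64
City income tax: $2,445.64 × 0.0181 = $44.27
Federal tax withheld: $2,445.64 × 0.2086 = $510.16
Medicare: $2,641.38 × 0.0295 = $77.92
State unemployment insurance (employee share): $2,641.38 × 0.001 = $2.64
Vision plan: $158.63
Wage garnishment: $2,641.38 × 0.048 = $126.79
(Employer's $440.57 toward vision plan is not withheld from the employee.)
Total deductions = $63.67 + $132.07 + $44.27 + $510.16 + $77.92 + $2.64 + $158.63 + $126.79 = $1,116.15
Net pay = $2,641.38 − $1,116.15 = $1,525.23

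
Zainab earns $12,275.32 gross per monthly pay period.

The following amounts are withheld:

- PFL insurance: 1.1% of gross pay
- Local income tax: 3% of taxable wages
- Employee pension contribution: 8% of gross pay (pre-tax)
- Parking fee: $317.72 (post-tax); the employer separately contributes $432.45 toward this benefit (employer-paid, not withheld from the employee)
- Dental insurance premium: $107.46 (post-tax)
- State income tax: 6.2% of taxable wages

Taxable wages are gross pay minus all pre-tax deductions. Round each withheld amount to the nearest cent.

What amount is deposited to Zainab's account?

Employee pension contribution: $12,275.32 × 0.08 = $982.03
Taxable wages = $12,275.32 − $982.03 = $11,293.29
Local income tax: $11,293.29 × 0.03 = $338.80
State income tax: $11,293.29 × 0.062 = $700.18
PFL insurance: $12,275.32 × 0.011 = $135.03
Parking fee: $317.72
Dental insurance premium: $107.46
(Employer's $432.45 toward parking fee is not withheld from the employee.)
Total deductions = $982.03 + $338.80 + $700.18 + $135.03 + $317.72 + $107.46 = $2,581.22
Net pay = $12,275.32 − $2,581.22 = $9,694.10

$9,694.10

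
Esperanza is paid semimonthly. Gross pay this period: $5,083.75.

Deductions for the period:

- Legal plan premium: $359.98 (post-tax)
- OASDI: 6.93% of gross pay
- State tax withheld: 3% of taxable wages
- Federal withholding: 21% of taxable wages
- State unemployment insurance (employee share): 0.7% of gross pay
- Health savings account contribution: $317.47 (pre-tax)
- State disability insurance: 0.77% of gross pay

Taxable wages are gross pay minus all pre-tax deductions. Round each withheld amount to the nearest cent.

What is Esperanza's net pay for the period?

$2,835.36

Health savings account contribution: $317.47
Taxable wages = $5,083.75 − $317.47 = $4,766.28
State tax withheld: $4,766.28 × 0.03 = $142.99
Federal withholding: $4,766.28 × 0.21 = $1,000.92
OASDI: $5,083.75 × 0.0693 = $352.30
State unemployment insurance (employee share): $5,083.75 × 0.007 = $35.59
State disability insurance: $5,083.75 × 0.0077 = $39.14
Legal plan premium: $359.98
Total deductions = $317.47 + $142.99 + $1,000.92 + $352.30 + $35.59 + $39.14 + $359.98 = $2,248.39
Net pay = $5,083.75 − $2,248.39 = $2,835.36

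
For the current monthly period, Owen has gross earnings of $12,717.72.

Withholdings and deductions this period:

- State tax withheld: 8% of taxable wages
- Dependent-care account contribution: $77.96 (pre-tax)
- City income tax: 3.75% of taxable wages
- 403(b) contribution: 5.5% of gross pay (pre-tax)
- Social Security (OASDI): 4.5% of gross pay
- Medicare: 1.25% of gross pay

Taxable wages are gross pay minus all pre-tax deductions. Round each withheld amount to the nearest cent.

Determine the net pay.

Dependent-care account contribution: $77.96
403(b) contribution: $12,717.72 × 0.055 = $699.47
Pre-tax total = $77.96 + $699.47 = $777.43
Taxable wages = $12,717.72 − $777.43 = $11,940.29
State tax withheld: $11,940.29 × 0.08 = $955.22
City income tax: $11,940.29 × 0.0375 = $447.76
Social Security (OASDI): $12,717.72 × 0.045 = $572.30
Medicare: $12,717.72 × 0.0125 = $158.97
Total deductions = $77.96 + $699.47 + $955.22 + $447.76 + $572.30 + $158.97 = $2,911.68
Net pay = $12,717.72 − $2,911.68 = $9,806.04

$9,806.04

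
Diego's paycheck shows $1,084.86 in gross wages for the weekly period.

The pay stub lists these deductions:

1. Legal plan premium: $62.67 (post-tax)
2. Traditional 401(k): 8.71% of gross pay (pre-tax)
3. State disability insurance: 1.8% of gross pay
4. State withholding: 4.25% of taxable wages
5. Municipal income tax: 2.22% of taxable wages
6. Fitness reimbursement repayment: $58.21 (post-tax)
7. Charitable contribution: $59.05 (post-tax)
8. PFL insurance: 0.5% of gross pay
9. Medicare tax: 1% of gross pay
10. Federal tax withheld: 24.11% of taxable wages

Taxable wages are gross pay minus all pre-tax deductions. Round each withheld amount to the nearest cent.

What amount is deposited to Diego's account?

Traditional 401(k): $1,084.86 × 0.0871 = $94.49
Taxable wages = $1,084.86 − $94.49 = $990.37
Municipal income tax: $990.37 × 0.0222 = $21.99
Federal tax withheld: $990.37 × 0.2411 = $238.78
State withholding: $990.37 × 0.0425 = $42.09
Medicare tax: $1,084.86 × 0.01 = $10.85
PFL insurance: $1,084.86 × 0.005 = $5.42
State disability insurance: $1,084.86 × 0.018 = $19.53
Fitness reimbursement repayment: $58.21
Legal plan premium: $62.67
Charitable contribution: $59.05
Total deductions = $94.49 + $21.99 + $238.78 + $42.09 + $10.85 + $5.42 + $19.53 + $58.21 + $62.67 + $59.05 = $613.08
Net pay = $1,084.86 − $613.08 = $471.78

$471.78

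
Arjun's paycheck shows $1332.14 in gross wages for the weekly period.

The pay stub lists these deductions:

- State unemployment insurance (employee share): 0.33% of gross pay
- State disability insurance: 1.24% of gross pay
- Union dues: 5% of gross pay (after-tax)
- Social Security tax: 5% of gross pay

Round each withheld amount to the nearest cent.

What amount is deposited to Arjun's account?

$1178.00

State disability insurance: $1332.14 × 0.0124 = $16.52
State unemployment insurance (employee share): $1332.14 × 0.0033 = $4.40
Social Security tax: $1332.14 × 0.05 = $66.61
Union dues: $1332.14 × 0.05 = $66.61
Total deductions = $16.52 + $4.40 + $66.61 + $66.61 = $154.14
Net pay = $1332.14 − $154.14 = $1178.00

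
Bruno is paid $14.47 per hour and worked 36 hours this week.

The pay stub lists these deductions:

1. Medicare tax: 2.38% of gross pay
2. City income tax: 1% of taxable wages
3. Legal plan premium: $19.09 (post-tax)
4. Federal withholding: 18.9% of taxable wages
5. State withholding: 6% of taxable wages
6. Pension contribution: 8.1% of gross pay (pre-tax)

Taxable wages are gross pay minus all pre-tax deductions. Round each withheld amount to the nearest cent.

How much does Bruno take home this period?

$323.25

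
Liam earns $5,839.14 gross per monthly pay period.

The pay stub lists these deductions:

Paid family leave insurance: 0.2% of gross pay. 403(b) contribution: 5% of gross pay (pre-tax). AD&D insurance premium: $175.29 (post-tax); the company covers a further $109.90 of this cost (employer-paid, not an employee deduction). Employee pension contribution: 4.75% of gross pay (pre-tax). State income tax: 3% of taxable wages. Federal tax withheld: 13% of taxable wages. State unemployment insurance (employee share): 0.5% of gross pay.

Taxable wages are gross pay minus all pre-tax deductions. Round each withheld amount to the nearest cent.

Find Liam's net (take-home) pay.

403(b) contribution: $5,839.14 × 0.05 = $291.96
Employee pension contribution: $5,839.14 × 0.0475 = $277.36
Pre-tax total = $291.96 + $277.36 = $569.32
Taxable wages = $5,839.14 − $569.32 = $5,269.82
State income tax: $5,269.82 × 0.03 = $158.09
Federal tax withheld: $5,269.82 × 0.13 = $685.08
State unemployment insurance (employee share): $5,839.14 × 0.005 = $29.20
Paid family leave insurance: $5,839.14 × 0.002 = $11.68
AD&D insurance premium: $175.29
(Employer's $109.90 toward AD&D insurance premium is not withheld from the employee.)
Total deductions = $291.96 + $277.36 + $158.09 + $685.08 + $29.20 + $11.68 + $175.29 = $1,628.66
Net pay = $5,839.14 − $1,628.66 = $4,210.48

$4,210.48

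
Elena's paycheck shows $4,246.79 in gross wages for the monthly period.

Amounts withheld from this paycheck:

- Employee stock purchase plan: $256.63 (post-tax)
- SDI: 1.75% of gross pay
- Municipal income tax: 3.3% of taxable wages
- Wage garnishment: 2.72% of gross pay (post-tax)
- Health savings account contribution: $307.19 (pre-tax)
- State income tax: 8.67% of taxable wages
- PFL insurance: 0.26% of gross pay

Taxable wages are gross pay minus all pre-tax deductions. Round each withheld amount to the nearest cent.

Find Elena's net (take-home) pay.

Health savings account contribution: $307.19
Taxable wages = $4,246.79 − $307.19 = $3,939.60
State income tax: $3,939.60 × 0.0867 = $341.56
Municipal income tax: $3,939.60 × 0.033 = $130.01
PFL insurance: $4,246.79 × 0.0026 = $11.04
SDI: $4,246.79 × 0.0175 = $74.32
Employee stock purchase plan: $256.63
Wage garnishment: $4,246.79 × 0.0272 = $115.51
Total deductions = $307.19 + $341.56 + $130.01 + $11.04 + $74.32 + $256.63 + $115.51 = $1,236.26
Net pay = $4,246.79 − $1,236.26 = $3,010.53

$3,010.53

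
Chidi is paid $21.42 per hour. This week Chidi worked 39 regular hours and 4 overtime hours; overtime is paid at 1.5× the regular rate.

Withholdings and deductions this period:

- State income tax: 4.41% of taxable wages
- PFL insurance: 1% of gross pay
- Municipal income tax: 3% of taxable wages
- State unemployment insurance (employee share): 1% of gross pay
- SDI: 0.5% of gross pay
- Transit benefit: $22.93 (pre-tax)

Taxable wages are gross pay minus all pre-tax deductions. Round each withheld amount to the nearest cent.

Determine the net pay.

Regular pay: 39 × $21.42 = $835.38
Overtime pay: 4 × $21.42 × 1.5 = $128.52
Gross pay = $835.38 + $128.52 = $963.90
Transit benefit: $22.93
Taxable wages = $963.90 − $22.93 = $940.97
Municipal income tax: $940.97 × 0.03 = $28.23
State income tax: $940.97 × 0.0441 = $41.50
SDI: $963.90 × 0.005 = $4.82
PFL insurance: $963.90 × 0.01 = $9.64
State unemployment insurance (employee share): $963.90 × 0.01 = $9.64
Total deductions = $22.93 + $28.23 + $41.50 + $4.82 + $9.64 + $9.64 = $116.76
Net pay = $963.90 − $116.76 = $847.14

$847.14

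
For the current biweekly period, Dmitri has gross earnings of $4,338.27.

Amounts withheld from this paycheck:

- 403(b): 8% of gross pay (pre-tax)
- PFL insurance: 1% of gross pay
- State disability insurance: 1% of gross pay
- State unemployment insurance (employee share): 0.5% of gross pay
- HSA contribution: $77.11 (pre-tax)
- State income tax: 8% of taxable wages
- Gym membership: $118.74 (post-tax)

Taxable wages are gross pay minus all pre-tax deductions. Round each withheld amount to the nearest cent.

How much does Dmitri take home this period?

403(b): $4,338.27 × 0.08 = $347.06
HSA contribution: $77.11
Pre-tax total = $347.06 + $77.11 = $424.17
Taxable wages = $4,338.27 − $424.17 = $3,914.10
State income tax: $3,914.10 × 0.08 = $313.13
State disability insurance: $4,338.27 × 0.01 = $43.38
State unemployment insurance (employee share): $4,338.27 × 0.005 = $21.69
PFL insurance: $4,338.27 × 0.01 = $43.38
Gym membership: $118.74
Total deductions = $347.06 + $77.11 + $313.13 + $43.38 + $21.69 + $43.38 + $118.74 = $964.49
Net pay = $4,338.27 − $964.49 = $3,373.78

$3,373.78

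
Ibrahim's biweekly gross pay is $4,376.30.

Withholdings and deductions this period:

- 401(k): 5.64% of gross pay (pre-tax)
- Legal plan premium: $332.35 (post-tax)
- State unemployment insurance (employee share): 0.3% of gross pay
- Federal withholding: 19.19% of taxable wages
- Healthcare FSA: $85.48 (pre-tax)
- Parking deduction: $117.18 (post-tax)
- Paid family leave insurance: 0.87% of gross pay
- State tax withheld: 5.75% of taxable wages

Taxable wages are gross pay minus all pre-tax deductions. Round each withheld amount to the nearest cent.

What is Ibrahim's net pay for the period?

Healthcare FSA: $85.48
401(k): $4,376.30 × 0.0564 = $246.82
Pre-tax total = $85.48 + $246.82 = $332.30
Taxable wages = $4,376.30 − $332.30 = $4,044.00
Federal withholding: $4,044.00 × 0.1919 = $776.04
State tax withheld: $4,044.00 × 0.0575 = $232.53
Paid family leave insurance: $4,376.30 × 0.0087 = $38.07
State unemployment insurance (employee share): $4,376.30 × 0.003 = $13.13
Legal plan premium: $332.35
Parking deduction: $117.18
Total deductions = $85.48 + $246.82 + $776.04 + $232.53 + $38.07 + $13.13 + $332.35 + $117.18 = $1,841.60
Net pay = $4,376.30 − $1,841.60 = $2,534.70

$2,534.70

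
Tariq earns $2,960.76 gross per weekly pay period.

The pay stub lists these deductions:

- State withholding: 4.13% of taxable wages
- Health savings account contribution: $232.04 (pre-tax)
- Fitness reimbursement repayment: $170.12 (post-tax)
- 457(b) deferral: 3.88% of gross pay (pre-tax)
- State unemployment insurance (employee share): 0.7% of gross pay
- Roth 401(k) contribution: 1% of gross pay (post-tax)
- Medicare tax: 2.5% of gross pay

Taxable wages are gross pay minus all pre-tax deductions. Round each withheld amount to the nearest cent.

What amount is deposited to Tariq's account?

$2,211.41

457(b) deferral: $2,960.76 × 0.0388 = $114.88
Health savings account contribution: $232.04
Pre-tax total = $114.88 + $232.04 = $346.92
Taxable wages = $2,960.76 − $346.92 = $2,613.84
State withholding: $2,613.84 × 0.0413 = $107.95
Medicare tax: $2,960.76 × 0.025 = $74.02
State unemployment insurance (employee share): $2,960.76 × 0.007 = $20.73
Roth 401(k) contribution: $2,960.76 × 0.01 = $29.61
Fitness reimbursement repayment: $170.12
Total deductions = $114.88 + $232.04 + $107.95 + $74.02 + $20.73 + $29.61 + $170.12 = $749.35
Net pay = $2,960.76 − $749.35 = $2,211.41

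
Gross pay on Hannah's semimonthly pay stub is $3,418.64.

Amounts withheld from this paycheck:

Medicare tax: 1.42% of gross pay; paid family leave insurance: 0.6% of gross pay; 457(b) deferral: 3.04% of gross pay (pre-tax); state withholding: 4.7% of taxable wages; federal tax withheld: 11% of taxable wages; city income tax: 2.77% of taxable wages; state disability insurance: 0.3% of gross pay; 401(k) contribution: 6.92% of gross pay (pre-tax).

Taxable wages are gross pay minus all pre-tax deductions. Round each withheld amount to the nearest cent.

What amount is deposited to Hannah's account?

$2,430.30

401(k) contribution: $3,418.64 × 0.0692 = $236.57
457(b) deferral: $3,418.64 × 0.0304 = $103.93
Pre-tax total = $236.57 + $103.93 = $340.50
Taxable wages = $3,418.64 − $340.50 = $3,078.14
Federal tax withheld: $3,078.14 × 0.11 = $338.60
State withholding: $3,078.14 × 0.047 = $144.67
City income tax: $3,078.14 × 0.0277 = $85.26
Paid family leave insurance: $3,418.64 × 0.006 = $20.51
State disability insurance: $3,418.64 × 0.003 = $10.26
Medicare tax: $3,418.64 × 0.0142 = $48.54
Total deductions = $236.57 + $103.93 + $338.60 + $144.67 + $85.26 + $20.51 + $10.26 + $48.54 = $988.34
Net pay = $3,418.64 − $988.34 = $2,430.30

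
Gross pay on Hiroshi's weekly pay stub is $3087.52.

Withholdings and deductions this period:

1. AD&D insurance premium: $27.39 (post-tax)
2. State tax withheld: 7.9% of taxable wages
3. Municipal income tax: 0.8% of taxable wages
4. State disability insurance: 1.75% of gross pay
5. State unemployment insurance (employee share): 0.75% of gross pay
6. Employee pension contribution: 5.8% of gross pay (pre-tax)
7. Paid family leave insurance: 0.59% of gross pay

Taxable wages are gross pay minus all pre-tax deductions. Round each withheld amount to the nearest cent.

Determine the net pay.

$2532.60

Employee pension contribution: $3087.52 × 0.058 = $179.08
Taxable wages = $3087.52 − $179.08 = $2908.44
Municipal income tax: $2908.44 × 0.008 = $23.27
State tax withheld: $2908.44 × 0.079 = $229.77
State disability insurance: $3087.52 × 0.0175 = $54.03
Paid family leave insurance: $3087.52 × 0.0059 = $18.22
State unemployment insurance (employee share): $3087.52 × 0.0075 = $23.16
AD&D insurance premium: $27.39
Total deductions = $179.08 + $23.27 + $229.77 + $54.03 + $18.22 + $23.16 + $27.39 = $554.92
Net pay = $3087.52 − $554.92 = $2532.60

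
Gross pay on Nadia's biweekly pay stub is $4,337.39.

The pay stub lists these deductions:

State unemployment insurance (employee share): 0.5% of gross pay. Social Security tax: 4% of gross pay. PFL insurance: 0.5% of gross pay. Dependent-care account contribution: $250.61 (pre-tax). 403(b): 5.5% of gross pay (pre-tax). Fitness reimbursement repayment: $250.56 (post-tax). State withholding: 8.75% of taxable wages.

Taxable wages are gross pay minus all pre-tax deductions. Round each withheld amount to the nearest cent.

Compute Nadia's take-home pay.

$3,044.06

403(b): $4,337.39 × 0.055 = $238.56
Dependent-care account contribution: $250.61
Pre-tax total = $238.56 + $250.61 = $489.17
Taxable wages = $4,337.39 − $489.17 = $3,848.22
State withholding: $3,848.22 × 0.0875 = $336.72
PFL insurance: $4,337.39 × 0.005 = $21.69
State unemployment insurance (employee share): $4,337.39 × 0.005 = $21.69
Social Security tax: $4,337.39 × 0.04 = $173.50
Fitness reimbursement repayment: $250.56
Total deductions = $238.56 + $250.61 + $336.72 + $21.69 + $21.69 + $173.50 + $250.56 = $1,293.33
Net pay = $4,337.39 − $1,293.33 = $3,044.06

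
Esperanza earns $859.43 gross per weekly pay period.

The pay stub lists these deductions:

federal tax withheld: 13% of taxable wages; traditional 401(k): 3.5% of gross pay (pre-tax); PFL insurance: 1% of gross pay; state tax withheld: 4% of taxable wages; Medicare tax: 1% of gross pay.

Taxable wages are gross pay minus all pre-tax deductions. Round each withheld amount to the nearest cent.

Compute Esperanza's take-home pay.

$671.18

Traditional 401(k): $859.43 × 0.035 = $30.08
Taxable wages = $859.43 − $30.08 = $829.35
Federal tax withheld: $829.35 × 0.13 = $107.82
State tax withheld: $829.35 × 0.04 = $33.17
Medicare tax: $859.43 × 0.01 = $8.59
PFL insurance: $859.43 × 0.01 = $8.59
Total deductions = $30.08 + $107.82 + $33.17 + $8.59 + $8.59 = $188.25
Net pay = $859.43 − $188.25 = $671.18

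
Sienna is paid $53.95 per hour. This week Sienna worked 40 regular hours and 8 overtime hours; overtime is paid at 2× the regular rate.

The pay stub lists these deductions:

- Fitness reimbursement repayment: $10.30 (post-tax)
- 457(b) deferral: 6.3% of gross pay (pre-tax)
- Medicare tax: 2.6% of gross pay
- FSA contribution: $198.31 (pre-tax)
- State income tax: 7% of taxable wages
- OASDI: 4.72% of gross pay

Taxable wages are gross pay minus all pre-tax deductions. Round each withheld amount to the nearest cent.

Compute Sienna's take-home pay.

$2216.82

Regular pay: 40 × $53.95 = $2158.00
Overtime pay: 8 × $53.95 × 2 = $863.20
Gross pay = $2158.00 + $863.20 = $3021.20
FSA contribution: $198.31
457(b) deferral: $3021.20 × 0.063 = $190.34
Pre-tax total = $198.31 + $190.34 = $388.65
Taxable wages = $3021.20 − $388.65 = $2632.55
State income tax: $2632.55 × 0.07 = $184.28
OASDI: $3021.20 × 0.0472 = $142.60
Medicare tax: $3021.20 × 0.026 = $78.55
Fitness reimbursement repayment: $10.30
Total deductions = $198.31 + $190.34 + $184.28 + $142.60 + $78.55 + $10.30 = $804.38
Net pay = $3021.20 − $804.38 = $2216.82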